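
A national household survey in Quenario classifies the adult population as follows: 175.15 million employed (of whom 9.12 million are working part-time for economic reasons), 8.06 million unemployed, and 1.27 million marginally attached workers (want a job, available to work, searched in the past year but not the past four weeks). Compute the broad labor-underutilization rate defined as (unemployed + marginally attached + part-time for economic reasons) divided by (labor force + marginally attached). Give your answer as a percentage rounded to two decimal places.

Labor force = 175.15 + 8.06 = 183.21 million.
Numerator = 8.06 + 1.27 + 9.12 = 18.45 million.
Denominator = 183.21 + 1.27 = 184.48 million.
Broad rate = 18.45 / 184.48 = 10.00%.

Broad underutilization rate ≈ 10.00%.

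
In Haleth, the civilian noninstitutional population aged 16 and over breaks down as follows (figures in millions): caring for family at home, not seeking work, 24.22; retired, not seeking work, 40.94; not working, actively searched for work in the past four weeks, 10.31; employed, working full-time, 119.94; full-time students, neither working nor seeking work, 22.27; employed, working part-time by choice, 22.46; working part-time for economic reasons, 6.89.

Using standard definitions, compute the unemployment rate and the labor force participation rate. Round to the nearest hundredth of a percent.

Unemployment rate ≈ 6.46%; labor force participation rate ≈ 64.61%.

Employed = 119.94 + 22.46 + 6.89 = 149.29 million (anyone who worked, including part-time for economic reasons, counts as employed).
Unemployed = 10.31 million.
Labor force = 149.29 + 10.31 = 159.60 million.
Not in labor force = 24.22 + 40.94 + 22.27 = 87.43 million (those not working and not actively searching are outside the labor force).
Civilian working-age population = 159.60 + 87.43 = 247.03 million.
Unemployment rate = 10.31 / 159.60 = 6.46%.
Labor force participation rate = 159.60 / 247.03 = 64.61%.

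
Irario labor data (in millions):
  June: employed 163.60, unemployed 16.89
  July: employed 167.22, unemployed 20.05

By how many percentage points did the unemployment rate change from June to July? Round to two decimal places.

The unemployment rate changed by +1.35 percentage points.

June: labor force = 163.60 + 16.89 = 180.49; u = 16.89/180.49 = 9.36%.
July: labor force = 167.22 + 20.05 = 187.27; u = 20.05/187.27 = 10.71%.
Change = 10.71% − 9.36% = +1.35 pp.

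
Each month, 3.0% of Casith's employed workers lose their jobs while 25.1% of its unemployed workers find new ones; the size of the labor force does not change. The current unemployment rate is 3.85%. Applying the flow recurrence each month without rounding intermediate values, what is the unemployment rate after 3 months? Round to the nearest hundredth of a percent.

With a fixed labor force, u_{t+1} = u_t + s·(1−u_t) − f·u_t = u_t·(1−s−f) + s.
Here 1−s−f = 0.719 and s = 0.030.
u_1 = 0.038500 × 0.719 + 0.030 = 0.057681.
u_2 = 0.057681 × 0.719 + 0.030 = 0.071473.
u_3 = 0.071473 × 0.719 + 0.030 = 0.081389.

Unemployment rate after three months ≈ 8.14%.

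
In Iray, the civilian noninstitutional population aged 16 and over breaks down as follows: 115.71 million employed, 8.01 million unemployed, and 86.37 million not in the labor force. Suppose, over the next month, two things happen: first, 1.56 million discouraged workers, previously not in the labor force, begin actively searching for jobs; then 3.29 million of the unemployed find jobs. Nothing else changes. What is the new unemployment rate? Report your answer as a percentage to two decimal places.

Initially, labor force = 115.71 + 8.01 = 123.72 million, so u = 8.01/123.72 = 6.47%.
After the first change, unemployed and labor force both rise by 1.56 → E = 115.71, U = 9.57, labor force = 125.28 million.
After the second change, unemployed falls and employed rises by 3.29; labor force unchanged → E = 119.00, U = 6.28, labor force = 125.28 million.
New unemployment rate = 6.28 / 125.28 = 5.01%.

New unemployment rate ≈ 5.01%.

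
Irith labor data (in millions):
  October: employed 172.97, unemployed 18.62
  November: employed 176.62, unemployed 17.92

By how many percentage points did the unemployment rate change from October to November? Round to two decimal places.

October: labor force = 172.97 + 18.62 = 191.59; u = 18.62/191.59 = 9.72%.
November: labor force = 176.62 + 17.92 = 194.54; u = 17.92/194.54 = 9.21%.
Change = 9.21% − 9.72% = −0.51 pp.

The unemployment rate changed by −0.51 percentage points.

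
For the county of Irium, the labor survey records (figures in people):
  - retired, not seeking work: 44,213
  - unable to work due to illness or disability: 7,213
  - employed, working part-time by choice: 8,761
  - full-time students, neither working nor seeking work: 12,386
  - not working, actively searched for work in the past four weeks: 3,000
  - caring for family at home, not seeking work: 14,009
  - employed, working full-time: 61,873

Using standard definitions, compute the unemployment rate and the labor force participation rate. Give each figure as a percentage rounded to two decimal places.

Unemployment rate ≈ 4.07%; labor force participation rate ≈ 48.62%.

Employed = 8,761 + 61,873 = 70,634.
Unemployed = 3,000.
Labor force = 70,634 + 3,000 = 73,634.
Not in labor force = 44,213 + 7,213 + 12,386 + 14,009 = 77,821 (those not working and not actively searching are outside the labor force).
Civilian working-age population = 73,634 + 77,821 = 151,455.
Unemployment rate = 3,000 / 73,634 = 4.07%.
Labor force participation rate = 73,634 / 151,455 = 48.62%.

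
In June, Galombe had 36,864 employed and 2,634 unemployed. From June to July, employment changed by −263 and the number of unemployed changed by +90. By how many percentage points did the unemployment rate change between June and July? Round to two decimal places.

The unemployment rate changed by +0.26 percentage points.

June: labor force = 36,864 + 2,634 = 39,498; u = 2,634/39,498 = 6.67%.
July: labor force = 36,601 + 2,724 = 39,325; u = 2,724/39,325 = 6.93%.
Change = 6.93% − 6.67% = +0.26 pp.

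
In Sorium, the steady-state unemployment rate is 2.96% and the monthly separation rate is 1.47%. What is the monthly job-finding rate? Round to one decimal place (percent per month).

Job-finding rate ≈ 48.2% per month.

From u* = s/(s+f): f = s·(1−u)/u.
f = 1.47 × (1 − 0.0296) / 0.0296 = 1.4265 / 0.0296 ≈ 48.2% per month.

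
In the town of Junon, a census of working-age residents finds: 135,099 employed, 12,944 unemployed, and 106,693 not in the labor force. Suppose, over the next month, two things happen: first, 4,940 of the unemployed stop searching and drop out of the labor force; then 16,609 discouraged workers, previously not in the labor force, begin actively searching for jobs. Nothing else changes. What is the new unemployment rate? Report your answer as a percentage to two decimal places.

Initially, labor force = 135,099 + 12,944 = 148,043, so u = 12,944/148,043 = 8.74%.
After the first change, unemployed and labor force both fall by 4,940 → E = 135,099, U = 8,004, labor force = 143,103.
After the second change, unemployed and labor force both rise by 16,609 → E = 135,099, U = 24,613, labor force = 159,712.
New unemployment rate = 24,613 / 159,712 = 15.41%.

New unemployment rate ≈ 15.41%.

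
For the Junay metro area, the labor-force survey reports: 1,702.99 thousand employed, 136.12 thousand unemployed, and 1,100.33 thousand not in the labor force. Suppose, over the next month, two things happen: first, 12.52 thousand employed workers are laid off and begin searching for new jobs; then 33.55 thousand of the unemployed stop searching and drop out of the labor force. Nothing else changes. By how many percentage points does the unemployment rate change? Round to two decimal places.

Initially, labor force = 1,702.99 + 136.12 = 1,839.11 thousand, so u = 136.12/1,839.11 = 7.40%.
After the first change, employed falls and unemployed rises by 12.52; labor force unchanged → E = 1,690.47, U = 148.64, labor force = 1,839.11 thousand.
After the second change, unemployed and labor force both fall by 33.55 → E = 1,690.47, U = 115.09, labor force = 1,805.56 thousand.
New unemployment rate = 115.09 / 1,805.56 = 6.37%.
Change = 6.37% − 7.40% = −1.03 percentage points.

The unemployment rate changes by −1.03 percentage points.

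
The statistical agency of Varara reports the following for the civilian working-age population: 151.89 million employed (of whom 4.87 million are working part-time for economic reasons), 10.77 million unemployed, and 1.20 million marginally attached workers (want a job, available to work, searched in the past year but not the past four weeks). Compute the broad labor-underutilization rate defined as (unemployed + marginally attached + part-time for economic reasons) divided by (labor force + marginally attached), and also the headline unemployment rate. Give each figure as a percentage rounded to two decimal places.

Labor force = 151.89 + 10.77 = 162.66 million.
Numerator = 10.77 + 1.20 + 4.87 = 16.84 million.
Denominator = 162.66 + 1.20 = 163.86 million.
Broad rate = 16.84 / 163.86 = 10.28%.
Headline unemployment rate = 10.77 / 162.66 = 6.62%.

Broad underutilization rate ≈ 10.28%; headline unemployment rate ≈ 6.62%.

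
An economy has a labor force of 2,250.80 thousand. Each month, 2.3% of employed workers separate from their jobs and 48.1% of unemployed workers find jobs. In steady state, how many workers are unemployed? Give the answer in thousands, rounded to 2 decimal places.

About 102.72 thousand are unemployed in steady state.

Steady-state unemployment rate u* = s/(s+f) = 2.3/(2.3+48.1) = 0.045635.
Unemployed = u* × labor force = 0.045635 × 2,250.80 ≈ 102.72 thousand.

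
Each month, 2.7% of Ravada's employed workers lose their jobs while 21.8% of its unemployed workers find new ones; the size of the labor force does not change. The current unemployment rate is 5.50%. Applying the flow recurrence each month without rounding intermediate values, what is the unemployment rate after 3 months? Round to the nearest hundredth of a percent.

Unemployment rate after three months ≈ 8.64%.

With a fixed labor force, u_{t+1} = u_t + s·(1−u_t) − f·u_t = u_t·(1−s−f) + s.
Here 1−s−f = 0.755 and s = 0.027.
u_1 = 0.055000 × 0.755 + 0.027 = 0.068525.
u_2 = 0.068525 × 0.755 + 0.027 = 0.078736.
u_3 = 0.078736 × 0.755 + 0.027 = 0.086446.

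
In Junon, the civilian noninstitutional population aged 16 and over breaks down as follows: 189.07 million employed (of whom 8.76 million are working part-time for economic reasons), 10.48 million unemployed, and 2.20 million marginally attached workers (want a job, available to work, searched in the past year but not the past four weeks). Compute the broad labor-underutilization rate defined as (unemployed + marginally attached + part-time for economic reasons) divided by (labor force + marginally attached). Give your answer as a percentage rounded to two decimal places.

Labor force = 189.07 + 10.48 = 199.55 million.
Numerator = 10.48 + 2.20 + 8.76 = 21.44 million.
Denominator = 199.55 + 2.20 = 201.75 million.
Broad rate = 21.44 / 201.75 = 10.63%.

Broad underutilization rate ≈ 10.63%.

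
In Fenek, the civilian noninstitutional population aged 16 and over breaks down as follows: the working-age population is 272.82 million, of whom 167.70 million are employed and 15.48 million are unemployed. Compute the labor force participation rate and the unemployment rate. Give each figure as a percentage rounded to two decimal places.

Labor force participation rate ≈ 67.14%; unemployment rate ≈ 8.45%.

Labor force = employed + unemployed = 167.70 + 15.48 = 183.18 million.
Unemployment rate = 15.48 / 183.18 = 8.45%.
Labor force participation rate = 183.18 / 272.82 = 67.14%.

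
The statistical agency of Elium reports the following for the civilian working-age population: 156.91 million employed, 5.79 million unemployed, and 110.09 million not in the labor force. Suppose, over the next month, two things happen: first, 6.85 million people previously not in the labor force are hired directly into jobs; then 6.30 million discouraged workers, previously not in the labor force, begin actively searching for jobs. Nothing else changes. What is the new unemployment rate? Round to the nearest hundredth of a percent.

Initially, labor force = 156.91 + 5.79 = 162.70 million, so u = 5.79/162.70 = 3.56%.
After the first change, employed and labor force both rise by 6.85; unemployed unchanged → E = 163.76, U = 5.79, labor force = 169.55 million.
After the second change, unemployed and labor force both rise by 6.30 → E = 163.76, U = 12.09, labor force = 175.85 million.
New unemployment rate = 12.09 / 175.85 = 6.88%.

New unemployment rate ≈ 6.88%.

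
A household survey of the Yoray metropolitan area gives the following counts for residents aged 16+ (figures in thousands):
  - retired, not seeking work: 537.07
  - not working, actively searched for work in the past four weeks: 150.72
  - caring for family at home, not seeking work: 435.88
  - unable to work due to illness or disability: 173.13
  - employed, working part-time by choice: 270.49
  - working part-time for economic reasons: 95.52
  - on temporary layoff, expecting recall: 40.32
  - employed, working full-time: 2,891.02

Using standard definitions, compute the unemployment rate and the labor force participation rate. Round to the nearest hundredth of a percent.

Employed = 270.49 + 95.52 + 2,891.02 = 3,257.03 thousand (anyone who worked, including part-time for economic reasons, counts as employed).
Unemployed = 150.72 + 40.32 = 191.04 thousand (jobless and actively searching, or on temporary layoff).
Labor force = 3,257.03 + 191.04 = 3,448.07 thousand.
Not in labor force = 537.07 + 435.88 + 173.13 = 1,146.08 thousand (those not working and not actively searching are outside the labor force).
Civilian working-age population = 3,448.07 + 1,146.08 = 4,594.15 thousand.
Unemployment rate = 191.04 / 3,448.07 = 5.54%.
Labor force participation rate = 3,448.07 / 4,594.15 = 75.05%.

Unemployment rate ≈ 5.54%; labor force participation rate ≈ 75.05%.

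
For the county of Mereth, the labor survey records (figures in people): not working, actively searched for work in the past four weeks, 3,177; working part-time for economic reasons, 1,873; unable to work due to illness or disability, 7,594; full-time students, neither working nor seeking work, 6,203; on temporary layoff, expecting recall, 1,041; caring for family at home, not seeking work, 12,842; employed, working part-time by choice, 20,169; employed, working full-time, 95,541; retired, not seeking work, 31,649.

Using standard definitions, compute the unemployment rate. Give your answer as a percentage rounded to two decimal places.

Employed = 1,873 + 20,169 + 95,541 = 117,583 (anyone who worked, including part-time for economic reasons, counts as employed).
Unemployed = 3,177 + 1,041 = 4,218 (jobless and actively searching, or on temporary layoff).
Labor force = 117,583 + 4,218 = 121,801.
Unemployment rate = 4,218 / 121,801 = 3.46%.

Unemployment rate ≈ 3.46%.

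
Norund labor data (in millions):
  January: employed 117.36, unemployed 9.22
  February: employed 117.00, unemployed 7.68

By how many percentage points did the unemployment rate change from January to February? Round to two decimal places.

The unemployment rate changed by −1.12 percentage points.

January: labor force = 117.36 + 9.22 = 126.58; u = 9.22/126.58 = 7.28%.
February: labor force = 117.00 + 7.68 = 124.68; u = 7.68/124.68 = 6.16%.
Change = 6.16% − 7.28% = −1.12 pp.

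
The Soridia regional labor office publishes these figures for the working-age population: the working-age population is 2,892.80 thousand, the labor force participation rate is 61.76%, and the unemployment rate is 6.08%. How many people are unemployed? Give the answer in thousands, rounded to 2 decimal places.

Labor force = 0.6176 × 2,892.80 = 1,786.59 thousand.
Unemployed = 0.0608 × 1,786.59 ≈ 108.62 thousand.

About 108.62 thousand are unemployed.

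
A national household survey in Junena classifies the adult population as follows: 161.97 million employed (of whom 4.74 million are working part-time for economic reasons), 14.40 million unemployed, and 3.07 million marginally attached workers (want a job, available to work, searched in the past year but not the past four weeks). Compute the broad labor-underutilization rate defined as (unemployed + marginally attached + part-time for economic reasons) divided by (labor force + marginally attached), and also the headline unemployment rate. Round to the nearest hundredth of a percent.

Broad underutilization rate ≈ 12.38%; headline unemployment rate ≈ 8.16%.

Labor force = 161.97 + 14.40 = 176.37 million.
Numerator = 14.40 + 3.07 + 4.74 = 22.21 million.
Denominator = 176.37 + 3.07 = 179.44 million.
Broad rate = 22.21 / 179.44 = 12.38%.
Headline unemployment rate = 14.40 / 176.37 = 8.16%.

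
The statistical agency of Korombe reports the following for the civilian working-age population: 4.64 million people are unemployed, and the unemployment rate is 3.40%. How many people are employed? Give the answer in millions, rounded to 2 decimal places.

Labor force = U / u = 4.64 / 0.0340 ≈ 136.47 million.
Employed = labor force − unemployed = 136.47 − 4.64 = 131.83 million.

About 131.83 million are employed.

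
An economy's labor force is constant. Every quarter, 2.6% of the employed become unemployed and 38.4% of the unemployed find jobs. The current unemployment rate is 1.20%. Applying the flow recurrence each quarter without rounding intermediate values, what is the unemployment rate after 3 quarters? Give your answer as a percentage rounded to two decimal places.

Unemployment rate after three quarters ≈ 5.29%.

With a fixed labor force, u_{t+1} = u_t + s·(1−u_t) − f·u_t = u_t·(1−s−f) + s.
Here 1−s−f = 0.590 and s = 0.026.
u_1 = 0.012000 × 0.590 + 0.026 = 0.033080.
u_2 = 0.033080 × 0.590 + 0.026 = 0.045517.
u_3 = 0.045517 × 0.590 + 0.026 = 0.052855.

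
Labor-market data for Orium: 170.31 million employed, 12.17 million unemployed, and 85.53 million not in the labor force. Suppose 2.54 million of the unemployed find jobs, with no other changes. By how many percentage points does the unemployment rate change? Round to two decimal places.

The unemployment rate changes by −1.39 percentage points.

Initially, labor force = 170.31 + 12.17 = 182.48 million, so u = 12.17/182.48 = 6.67%.
After the change, unemployed falls and employed rises by 2.54; labor force unchanged → E = 172.85, U = 9.63, labor force = 182.48 million.
New unemployment rate = 9.63 / 182.48 = 5.28%.
Change = 5.28% − 6.67% = −1.39 percentage points.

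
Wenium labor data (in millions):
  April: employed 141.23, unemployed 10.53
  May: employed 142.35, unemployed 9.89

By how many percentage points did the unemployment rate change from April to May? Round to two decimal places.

The unemployment rate changed by −0.44 percentage points.

April: labor force = 141.23 + 10.53 = 151.76; u = 10.53/151.76 = 6.94%.
May: labor force = 142.35 + 9.89 = 152.24; u = 9.89/152.24 = 6.50%.
Change = 6.50% − 6.94% = −0.44 pp.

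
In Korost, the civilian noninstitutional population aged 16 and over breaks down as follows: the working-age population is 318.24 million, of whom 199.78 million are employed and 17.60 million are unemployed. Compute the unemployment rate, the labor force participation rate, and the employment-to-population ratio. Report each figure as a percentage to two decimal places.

Unemployment rate ≈ 8.10%; labor force participation rate ≈ 68.31%; employment-population ratio ≈ 62.78%.

Labor force = employed + unemployed = 199.78 + 17.60 = 217.38 million.
Unemployment rate = 17.60 / 217.38 = 8.10%.
Labor force participation rate = 217.38 / 318.24 = 68.31%.
Employment-population ratio = 199.78 / 318.24 = 62.78%.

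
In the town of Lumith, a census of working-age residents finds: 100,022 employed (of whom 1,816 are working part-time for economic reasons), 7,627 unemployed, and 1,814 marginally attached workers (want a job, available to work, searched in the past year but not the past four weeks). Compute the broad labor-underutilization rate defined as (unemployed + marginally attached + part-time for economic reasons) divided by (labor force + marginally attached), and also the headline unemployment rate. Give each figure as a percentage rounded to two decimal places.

Broad underutilization rate ≈ 10.28%; headline unemployment rate ≈ 7.09%.

Labor force = 100,022 + 7,627 = 107,649.
Numerator = 7,627 + 1,814 + 1,816 = 11,257.
Denominator = 107,649 + 1,814 = 109,463.
Broad rate = 11,257 / 109,463 = 10.28%.
Headline unemployment rate = 7,627 / 107,649 = 7.09%.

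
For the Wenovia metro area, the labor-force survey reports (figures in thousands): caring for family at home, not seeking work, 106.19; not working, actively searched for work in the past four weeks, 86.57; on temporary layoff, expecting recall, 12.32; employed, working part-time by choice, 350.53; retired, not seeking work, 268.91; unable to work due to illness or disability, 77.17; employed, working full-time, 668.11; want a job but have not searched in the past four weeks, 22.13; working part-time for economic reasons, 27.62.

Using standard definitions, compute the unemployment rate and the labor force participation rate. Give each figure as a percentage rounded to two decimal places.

Unemployment rate ≈ 8.64%; labor force participation rate ≈ 70.71%.

Employed = 350.53 + 668.11 + 27.62 = 1,046.26 thousand (anyone who worked, including part-time for economic reasons, counts as employed).
Unemployed = 86.57 + 12.32 = 98.89 thousand (jobless and actively searching, or on temporary layoff).
Labor force = 1,046.26 + 98.89 = 1,145.15 thousand.
Not in labor force = 106.19 + 268.91 + 77.17 + 22.13 = 474.40 thousand (those not working and not actively searching are outside the labor force — including those who want a job but have given up searching).
Civilian working-age population = 1,145.15 + 474.40 = 1,619.55 thousand.
Unemployment rate = 98.89 / 1,145.15 = 8.64%.
Labor force participation rate = 1,145.15 / 1,619.55 = 70.71%.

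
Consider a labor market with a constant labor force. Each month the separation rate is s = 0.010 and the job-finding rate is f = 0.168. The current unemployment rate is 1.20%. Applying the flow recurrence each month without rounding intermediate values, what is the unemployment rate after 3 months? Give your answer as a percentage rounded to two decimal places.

Unemployment rate after three months ≈ 3.16%.

With a fixed labor force, u_{t+1} = u_t + s·(1−u_t) − f·u_t = u_t·(1−s−f) + s.
Here 1−s−f = 0.822 and s = 0.010.
u_1 = 0.012000 × 0.822 + 0.010 = 0.019864.
u_2 = 0.019864 × 0.822 + 0.010 = 0.026328.
u_3 = 0.026328 × 0.822 + 0.010 = 0.031642.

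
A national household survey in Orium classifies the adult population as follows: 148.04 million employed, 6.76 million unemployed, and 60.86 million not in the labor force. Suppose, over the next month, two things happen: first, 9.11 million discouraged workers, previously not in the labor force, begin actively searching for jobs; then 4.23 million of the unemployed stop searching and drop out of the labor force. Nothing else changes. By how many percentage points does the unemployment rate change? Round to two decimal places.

Initially, labor force = 148.04 + 6.76 = 154.80 million, so u = 6.76/154.80 = 4.37%.
After the first change, unemployed and labor force both rise by 9.11 → E = 148.04, U = 15.87, labor force = 163.91 million.
After the second change, unemployed and labor force both fall by 4.23 → E = 148.04, U = 11.64, labor force = 159.68 million.
New unemployment rate = 11.64 / 159.68 = 7.29%.
Change = 7.29% − 4.37% = +2.92 percentage points.

The unemployment rate changes by +2.92 percentage points.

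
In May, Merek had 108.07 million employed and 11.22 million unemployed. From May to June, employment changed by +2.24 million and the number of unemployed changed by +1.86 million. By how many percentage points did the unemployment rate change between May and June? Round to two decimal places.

May: labor force = 108.07 + 11.22 = 119.29; u = 11.22/119.29 = 9.41%.
June: labor force = 110.31 + 13.08 = 123.39; u = 13.08/123.39 = 10.60%.
Change = 10.60% − 9.41% = +1.19 pp.

The unemployment rate changed by +1.19 percentage points.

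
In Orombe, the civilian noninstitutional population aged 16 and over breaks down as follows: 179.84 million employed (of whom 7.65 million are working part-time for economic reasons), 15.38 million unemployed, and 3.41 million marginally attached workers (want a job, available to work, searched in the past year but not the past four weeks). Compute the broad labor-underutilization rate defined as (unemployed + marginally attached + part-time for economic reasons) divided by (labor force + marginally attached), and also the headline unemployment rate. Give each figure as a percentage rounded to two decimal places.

Labor force = 179.84 + 15.38 = 195.22 million.
Numerator = 15.38 + 3.41 + 7.65 = 26.44 million.
Denominator = 195.22 + 3.41 = 198.63 million.
Broad rate = 26.44 / 198.63 = 13.31%.
Headline unemployment rate = 15.38 / 195.22 = 7.88%.

Broad underutilization rate ≈ 13.31%; headline unemployment rate ≈ 7.88%.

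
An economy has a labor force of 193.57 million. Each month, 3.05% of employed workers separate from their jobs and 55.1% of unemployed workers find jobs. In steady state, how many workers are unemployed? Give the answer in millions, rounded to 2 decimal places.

Steady-state unemployment rate u* = s/(s+f) = 3.05/(3.05+55.1) = 0.052451.
Unemployed = u* × labor force = 0.052451 × 193.57 ≈ 10.15 million.

About 10.15 million are unemployed in steady state.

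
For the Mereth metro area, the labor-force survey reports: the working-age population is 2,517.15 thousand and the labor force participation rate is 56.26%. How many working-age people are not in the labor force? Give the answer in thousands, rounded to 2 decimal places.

Share not in the labor force = 1 − 0.5626 = 0.4374.
Not in labor force = 0.4374 × 2,517.15 ≈ 1,101.00 thousand.

About 1,101.00 thousand are not in the labor force.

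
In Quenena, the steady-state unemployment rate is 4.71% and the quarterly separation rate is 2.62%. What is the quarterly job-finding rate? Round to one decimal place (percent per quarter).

Job-finding rate ≈ 53.0% per quarter.

From u* = s/(s+f): f = s·(1−u)/u.
f = 2.62 × (1 − 0.0471) / 0.0471 = 2.4966 / 0.0471 ≈ 53.0% per quarter.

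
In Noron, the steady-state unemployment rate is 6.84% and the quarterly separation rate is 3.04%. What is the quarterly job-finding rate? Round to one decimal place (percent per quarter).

From u* = s/(s+f): f = s·(1−u)/u.
f = 3.04 × (1 − 0.0684) / 0.0684 = 2.8321 / 0.0684 ≈ 41.4% per quarter.

Job-finding rate ≈ 41.4% per quarter.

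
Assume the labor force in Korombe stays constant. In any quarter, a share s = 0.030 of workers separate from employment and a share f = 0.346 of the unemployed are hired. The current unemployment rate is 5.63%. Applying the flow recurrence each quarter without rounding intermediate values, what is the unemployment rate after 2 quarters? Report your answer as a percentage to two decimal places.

With a fixed labor force, u_{t+1} = u_t + s·(1−u_t) − f·u_t = u_t·(1−s−f) + s.
Here 1−s−f = 0.624 and s = 0.030.
u_1 = 0.056300 × 0.624 + 0.030 = 0.065131.
u_2 = 0.065131 × 0.624 + 0.030 = 0.070642.

Unemployment rate after two quarters ≈ 7.06%.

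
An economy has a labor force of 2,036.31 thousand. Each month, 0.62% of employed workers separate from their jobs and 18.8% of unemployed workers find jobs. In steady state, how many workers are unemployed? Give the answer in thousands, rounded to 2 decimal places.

About 65.01 thousand are unemployed in steady state.

Steady-state unemployment rate u* = s/(s+f) = 0.62/(0.62+18.8) = 0.031926.
Unemployed = u* × labor force = 0.031926 × 2,036.31 ≈ 65.01 thousand.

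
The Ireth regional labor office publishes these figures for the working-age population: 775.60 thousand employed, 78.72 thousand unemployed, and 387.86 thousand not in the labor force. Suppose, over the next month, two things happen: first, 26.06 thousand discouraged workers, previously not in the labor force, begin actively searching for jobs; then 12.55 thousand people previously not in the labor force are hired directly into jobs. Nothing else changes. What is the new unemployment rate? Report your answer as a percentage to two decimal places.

Initially, labor force = 775.60 + 78.72 = 854.32 thousand, so u = 78.72/854.32 = 9.21%.
After the first change, unemployed and labor force both rise by 26.06 → E = 775.60, U = 104.78, labor force = 880.38 thousand.
After the second change, employed and labor force both rise by 12.55; unemployed unchanged → E = 788.15, U = 104.78, labor force = 892.93 thousand.
New unemployment rate = 104.78 / 892.93 = 11.73%.

New unemployment rate ≈ 11.73%.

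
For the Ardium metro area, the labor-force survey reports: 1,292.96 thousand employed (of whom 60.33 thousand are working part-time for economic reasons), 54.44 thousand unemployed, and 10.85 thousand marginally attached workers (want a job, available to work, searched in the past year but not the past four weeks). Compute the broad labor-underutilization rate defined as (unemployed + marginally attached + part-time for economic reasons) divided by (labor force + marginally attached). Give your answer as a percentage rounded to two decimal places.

Broad underutilization rate ≈ 9.25%.

Labor force = 1,292.96 + 54.44 = 1,347.40 thousand.
Numerator = 54.44 + 10.85 + 60.33 = 125.62 thousand.
Denominator = 1,347.40 + 10.85 = 1,358.25 thousand.
Broad rate = 125.62 / 1,358.25 = 9.25%.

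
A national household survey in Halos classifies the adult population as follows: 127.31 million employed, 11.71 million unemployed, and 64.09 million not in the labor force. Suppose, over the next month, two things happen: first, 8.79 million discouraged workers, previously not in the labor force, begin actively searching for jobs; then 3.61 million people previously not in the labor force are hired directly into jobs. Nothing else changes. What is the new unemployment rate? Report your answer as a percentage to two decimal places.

New unemployment rate ≈ 13.54%.

Initially, labor force = 127.31 + 11.71 = 139.02 million, so u = 11.71/139.02 = 8.42%.
After the first change, unemployed and labor force both rise by 8.79 → E = 127.31, U = 20.50, labor force = 147.81 million.
After the second change, employed and labor force both rise by 3.61; unemployed unchanged → E = 130.92, U = 20.50, labor force = 151.42 million.
New unemployment rate = 20.50 / 151.42 = 13.54%.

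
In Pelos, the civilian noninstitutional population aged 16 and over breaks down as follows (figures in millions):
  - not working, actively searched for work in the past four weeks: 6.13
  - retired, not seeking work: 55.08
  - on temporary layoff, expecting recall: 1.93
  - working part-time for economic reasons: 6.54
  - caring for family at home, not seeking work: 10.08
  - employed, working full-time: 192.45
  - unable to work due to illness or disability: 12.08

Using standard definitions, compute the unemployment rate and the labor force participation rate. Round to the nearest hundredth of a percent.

Unemployment rate ≈ 3.89%; labor force participation rate ≈ 72.83%.

Employed = 6.54 + 192.45 = 198.99 million (anyone who worked, including part-time for economic reasons, counts as employed).
Unemployed = 6.13 + 1.93 = 8.06 million (jobless and actively searching, or on temporary layoff).
Labor force = 198.99 + 8.06 = 207.05 million.
Not in labor force = 55.08 + 10.08 + 12.08 = 77.24 million (those not working and not actively searching are outside the labor force).
Civilian working-age population = 207.05 + 77.24 = 284.29 million.
Unemployment rate = 8.06 / 207.05 = 3.89%.
Labor force participation rate = 207.05 / 284.29 = 72.83%.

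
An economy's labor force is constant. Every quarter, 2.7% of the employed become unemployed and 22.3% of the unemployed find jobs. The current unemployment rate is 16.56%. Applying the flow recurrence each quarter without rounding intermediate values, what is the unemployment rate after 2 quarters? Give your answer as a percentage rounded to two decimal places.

With a fixed labor force, u_{t+1} = u_t + s·(1−u_t) − f·u_t = u_t·(1−s−f) + s.
Here 1−s−f = 0.750 and s = 0.027.
u_1 = 0.165600 × 0.750 + 0.027 = 0.151200.
u_2 = 0.151200 × 0.750 + 0.027 = 0.140400.

Unemployment rate after two quarters ≈ 14.04%.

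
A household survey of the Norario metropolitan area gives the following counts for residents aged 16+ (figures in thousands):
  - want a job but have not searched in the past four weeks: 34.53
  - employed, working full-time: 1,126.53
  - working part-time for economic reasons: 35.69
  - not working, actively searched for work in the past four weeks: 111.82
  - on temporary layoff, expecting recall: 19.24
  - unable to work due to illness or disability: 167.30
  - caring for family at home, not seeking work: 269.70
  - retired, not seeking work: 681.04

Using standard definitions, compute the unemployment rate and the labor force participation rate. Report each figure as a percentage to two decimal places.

Unemployment rate ≈ 10.13%; labor force participation rate ≈ 52.88%.

Employed = 1,126.53 + 35.69 = 1,162.22 thousand (anyone who worked, including part-time for economic reasons, counts as employed).
Unemployed = 111.82 + 19.24 = 131.06 thousand (jobless and actively searching, or on temporary layoff).
Labor force = 1,162.22 + 131.06 = 1,293.28 thousand.
Not in labor force = 34.53 + 167.30 + 269.70 + 681.04 = 1,152.57 thousand (those not working and not actively searching are outside the labor force — including those who want a job but have given up searching).
Civilian working-age population = 1,293.28 + 1,152.57 = 2,445.85 thousand.
Unemployment rate = 131.06 / 1,293.28 = 10.13%.
Labor force participation rate = 1,293.28 / 2,445.85 = 52.88%.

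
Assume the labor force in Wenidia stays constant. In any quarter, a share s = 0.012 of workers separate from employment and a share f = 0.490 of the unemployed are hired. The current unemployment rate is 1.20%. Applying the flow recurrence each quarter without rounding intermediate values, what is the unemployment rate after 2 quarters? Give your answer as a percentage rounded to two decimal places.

With a fixed labor force, u_{t+1} = u_t + s·(1−u_t) − f·u_t = u_t·(1−s−f) + s.
Here 1−s−f = 0.498 and s = 0.012.
u_1 = 0.012000 × 0.498 + 0.012 = 0.017976.
u_2 = 0.017976 × 0.498 + 0.012 = 0.020952.

Unemployment rate after two quarters ≈ 2.10%.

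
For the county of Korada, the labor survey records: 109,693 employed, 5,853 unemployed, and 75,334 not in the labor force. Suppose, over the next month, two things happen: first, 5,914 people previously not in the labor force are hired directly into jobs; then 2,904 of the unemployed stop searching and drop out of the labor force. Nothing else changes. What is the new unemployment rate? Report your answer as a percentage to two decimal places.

Initially, labor force = 109,693 + 5,853 = 115,546, so u = 5,853/115,546 = 5.07%.
After the first change, employed and labor force both rise by 5,914; unemployed unchanged → E = 115,607, U = 5,853, labor force = 121,460.
After the second change, unemployed and labor force both fall by 2,904 → E = 115,607, U = 2,949, labor force = 118,556.
New unemployment rate = 2,949 / 118,556 = 2.49%.

New unemployment rate ≈ 2.49%.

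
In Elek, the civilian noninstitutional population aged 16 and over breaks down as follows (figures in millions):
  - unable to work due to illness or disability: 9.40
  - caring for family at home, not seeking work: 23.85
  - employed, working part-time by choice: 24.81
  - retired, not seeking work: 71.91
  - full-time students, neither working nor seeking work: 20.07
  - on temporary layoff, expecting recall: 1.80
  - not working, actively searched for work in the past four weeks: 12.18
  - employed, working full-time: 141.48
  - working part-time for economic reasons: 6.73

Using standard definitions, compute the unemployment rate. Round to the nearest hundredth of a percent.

Unemployment rate ≈ 7.48%.

Employed = 24.81 + 141.48 + 6.73 = 173.02 million (anyone who worked, including part-time for economic reasons, counts as employed).
Unemployed = 1.80 + 12.18 = 13.98 million (jobless and actively searching, or on temporary layoff).
Labor force = 173.02 + 13.98 = 187.00 million.
Unemployment rate = 13.98 / 187.00 = 7.48%.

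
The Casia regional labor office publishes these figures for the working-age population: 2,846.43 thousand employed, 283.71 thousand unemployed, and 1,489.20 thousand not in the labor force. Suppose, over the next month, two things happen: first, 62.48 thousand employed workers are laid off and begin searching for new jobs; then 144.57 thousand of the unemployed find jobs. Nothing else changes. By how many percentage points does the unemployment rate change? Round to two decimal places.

Initially, labor force = 2,846.43 + 283.71 = 3,130.14 thousand, so u = 283.71/3,130.14 = 9.06%.
After the first change, employed falls and unemployed rises by 62.48; labor force unchanged → E = 2,783.95, U = 346.19, labor force = 3,130.14 thousand.
After the second change, unemployed falls and employed rises by 144.57; labor force unchanged → E = 2,928.52, U = 201.62, labor force = 3,130.14 thousand.
New unemployment rate = 201.62 / 3,130.14 = 6.44%.
Change = 6.44% − 9.06% = −2.62 percentage points.

The unemployment rate changes by −2.62 percentage points.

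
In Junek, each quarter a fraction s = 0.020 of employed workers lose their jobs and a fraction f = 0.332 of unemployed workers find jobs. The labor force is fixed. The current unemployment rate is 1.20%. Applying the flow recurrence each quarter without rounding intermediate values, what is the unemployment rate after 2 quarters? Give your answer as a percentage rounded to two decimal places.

Unemployment rate after two quarters ≈ 3.80%.

With a fixed labor force, u_{t+1} = u_t + s·(1−u_t) − f·u_t = u_t·(1−s−f) + s.
Here 1−s−f = 0.648 and s = 0.020.
u_1 = 0.012000 × 0.648 + 0.020 = 0.027776.
u_2 = 0.027776 × 0.648 + 0.020 = 0.037999.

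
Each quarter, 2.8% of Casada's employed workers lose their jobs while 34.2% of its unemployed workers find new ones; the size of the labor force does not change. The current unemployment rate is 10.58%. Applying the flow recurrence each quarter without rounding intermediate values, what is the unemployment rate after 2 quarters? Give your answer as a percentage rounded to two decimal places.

With a fixed labor force, u_{t+1} = u_t + s·(1−u_t) − f·u_t = u_t·(1−s−f) + s.
Here 1−s−f = 0.630 and s = 0.028.
u_1 = 0.105800 × 0.630 + 0.028 = 0.094654.
u_2 = 0.094654 × 0.630 + 0.028 = 0.087632.

Unemployment rate after two quarters ≈ 8.76%.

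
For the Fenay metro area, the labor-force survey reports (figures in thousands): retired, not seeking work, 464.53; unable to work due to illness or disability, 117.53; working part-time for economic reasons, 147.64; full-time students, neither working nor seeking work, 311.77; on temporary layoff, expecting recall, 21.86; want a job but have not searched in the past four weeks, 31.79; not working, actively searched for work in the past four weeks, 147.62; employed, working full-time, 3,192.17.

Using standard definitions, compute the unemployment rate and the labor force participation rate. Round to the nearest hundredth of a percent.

Employed = 147.64 + 3,192.17 = 3,339.81 thousand (anyone who worked, including part-time for economic reasons, counts as employed).
Unemployed = 21.86 + 147.62 = 169.48 thousand (jobless and actively searching, or on temporary layoff).
Labor force = 3,339.81 + 169.48 = 3,509.29 thousand.
Not in labor force = 464.53 + 117.53 + 311.77 + 31.79 = 925.62 thousand (those not working and not actively searching are outside the labor force — including those who want a job but have given up searching).
Civilian working-age population = 3,509.29 + 925.62 = 4,434.91 thousand.
Unemployment rate = 169.48 / 3,509.29 = 4.83%.
Labor force participation rate = 3,509.29 / 4,434.91 = 79.13%.

Unemployment rate ≈ 4.83%; labor force participation rate ≈ 79.13%.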